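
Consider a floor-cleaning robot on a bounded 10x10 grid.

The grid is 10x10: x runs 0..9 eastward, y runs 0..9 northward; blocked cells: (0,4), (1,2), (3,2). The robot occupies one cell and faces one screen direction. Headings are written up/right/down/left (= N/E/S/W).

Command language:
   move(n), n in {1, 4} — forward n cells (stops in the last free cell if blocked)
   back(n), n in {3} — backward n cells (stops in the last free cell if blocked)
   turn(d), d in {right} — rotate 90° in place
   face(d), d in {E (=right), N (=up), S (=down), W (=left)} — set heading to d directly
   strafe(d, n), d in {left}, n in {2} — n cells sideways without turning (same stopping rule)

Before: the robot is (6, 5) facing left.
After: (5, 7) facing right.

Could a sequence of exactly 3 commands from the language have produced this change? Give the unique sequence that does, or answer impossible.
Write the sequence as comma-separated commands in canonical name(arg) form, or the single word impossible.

move(1), face(E), strafe(left, 2)

key: running strafe(left, 2) before move(1) would end elsewhere — order is forced
from: (6, 5) facing left
[1] after move(1): (5, 5) facing left
[2] after face(E): (5, 5) facing right
[3] after strafe(left, 2): (5, 7) facing right
uniquely the one of 729 3-step routes that fits.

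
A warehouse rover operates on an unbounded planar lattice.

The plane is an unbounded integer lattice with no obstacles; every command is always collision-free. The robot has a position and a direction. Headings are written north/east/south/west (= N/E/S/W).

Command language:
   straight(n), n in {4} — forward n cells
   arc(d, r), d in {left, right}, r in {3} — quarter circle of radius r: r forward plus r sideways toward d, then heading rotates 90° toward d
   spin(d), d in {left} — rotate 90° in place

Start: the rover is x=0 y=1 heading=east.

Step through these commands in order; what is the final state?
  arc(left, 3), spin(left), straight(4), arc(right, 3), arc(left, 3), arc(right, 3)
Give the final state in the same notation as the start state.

x=-10 y=13 heading=north

t0: x=0 y=1 heading=east
[1] after arc(left, 3): x=3 y=4 heading=north
[2] after spin(left): x=3 y=4 heading=west
[3] after straight(4): x=-1 y=4 heading=west
[4] after arc(right, 3): x=-4 y=7 heading=north
[5] after arc(left, 3): x=-7 y=10 heading=west
[6] after arc(right, 3): x=-10 y=13 heading=north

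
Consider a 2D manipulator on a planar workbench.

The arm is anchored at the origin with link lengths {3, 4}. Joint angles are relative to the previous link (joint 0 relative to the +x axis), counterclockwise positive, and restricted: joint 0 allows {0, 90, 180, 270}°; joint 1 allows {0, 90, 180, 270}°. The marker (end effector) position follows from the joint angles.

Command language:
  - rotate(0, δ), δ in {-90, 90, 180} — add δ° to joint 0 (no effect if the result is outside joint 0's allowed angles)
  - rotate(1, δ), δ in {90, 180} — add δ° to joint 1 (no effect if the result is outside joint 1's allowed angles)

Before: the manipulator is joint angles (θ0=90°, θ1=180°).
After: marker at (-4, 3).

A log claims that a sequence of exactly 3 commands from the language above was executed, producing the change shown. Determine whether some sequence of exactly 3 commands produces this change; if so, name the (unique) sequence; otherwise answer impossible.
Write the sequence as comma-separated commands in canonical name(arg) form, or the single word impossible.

from: joint angles (θ0=90°, θ1=180°)
step 1 (rotate(1, 90)): joint angles (θ0=90°, θ1=270°)
step 2 (rotate(1, 90)): joint angles (θ0=90°, θ1=0°)
step 3 (rotate(1, 90)): joint angles (θ0=90°, θ1=90°)
no rival 3-sequence matches.

rotate(1, 90), rotate(1, 90), rotate(1, 90)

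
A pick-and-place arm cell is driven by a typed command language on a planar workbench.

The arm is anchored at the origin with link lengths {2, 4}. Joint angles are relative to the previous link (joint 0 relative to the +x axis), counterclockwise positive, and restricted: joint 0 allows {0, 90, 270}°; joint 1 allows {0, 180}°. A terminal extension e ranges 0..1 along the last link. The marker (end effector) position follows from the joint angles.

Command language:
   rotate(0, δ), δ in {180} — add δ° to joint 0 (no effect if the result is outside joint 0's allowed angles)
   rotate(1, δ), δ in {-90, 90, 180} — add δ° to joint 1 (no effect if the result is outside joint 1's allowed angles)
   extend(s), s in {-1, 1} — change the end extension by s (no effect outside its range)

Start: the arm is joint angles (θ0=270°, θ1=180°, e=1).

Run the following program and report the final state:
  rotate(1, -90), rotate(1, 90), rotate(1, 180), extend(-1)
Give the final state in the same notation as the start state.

joint angles (θ0=270°, θ1=0°, e=0)

start: joint angles (θ0=270°, θ1=180°, e=1)
t=1 rotate(1, -90) ⇒ joint angles (θ0=270°, θ1=180°, e=1)
t=2 rotate(1, 90) ⇒ joint angles (θ0=270°, θ1=180°, e=1)
t=3 rotate(1, 180) ⇒ joint angles (θ0=270°, θ1=0°, e=1)
t=4 extend(-1) ⇒ joint angles (θ0=270°, θ1=0°, e=0)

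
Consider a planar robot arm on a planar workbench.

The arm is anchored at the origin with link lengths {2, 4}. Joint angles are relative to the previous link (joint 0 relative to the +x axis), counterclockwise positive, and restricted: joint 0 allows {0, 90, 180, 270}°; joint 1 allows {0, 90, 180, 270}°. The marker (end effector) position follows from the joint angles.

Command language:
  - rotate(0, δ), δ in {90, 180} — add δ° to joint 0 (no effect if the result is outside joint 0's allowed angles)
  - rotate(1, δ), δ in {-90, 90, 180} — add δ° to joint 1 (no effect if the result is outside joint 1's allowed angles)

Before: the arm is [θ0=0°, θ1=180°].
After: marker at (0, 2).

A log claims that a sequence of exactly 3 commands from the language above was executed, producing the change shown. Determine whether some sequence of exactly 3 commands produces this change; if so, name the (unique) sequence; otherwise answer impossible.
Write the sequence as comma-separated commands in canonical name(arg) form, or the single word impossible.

rotate(0, 90), rotate(0, 90), rotate(0, 90)

begin: [θ0=0°, θ1=180°]
1. rotate(0, 90) → [θ0=90°, θ1=180°]
2. rotate(0, 90) → [θ0=180°, θ1=180°]
3. rotate(0, 90) → [θ0=270°, θ1=180°]
uniquely the one of 125 3-step routes that fits.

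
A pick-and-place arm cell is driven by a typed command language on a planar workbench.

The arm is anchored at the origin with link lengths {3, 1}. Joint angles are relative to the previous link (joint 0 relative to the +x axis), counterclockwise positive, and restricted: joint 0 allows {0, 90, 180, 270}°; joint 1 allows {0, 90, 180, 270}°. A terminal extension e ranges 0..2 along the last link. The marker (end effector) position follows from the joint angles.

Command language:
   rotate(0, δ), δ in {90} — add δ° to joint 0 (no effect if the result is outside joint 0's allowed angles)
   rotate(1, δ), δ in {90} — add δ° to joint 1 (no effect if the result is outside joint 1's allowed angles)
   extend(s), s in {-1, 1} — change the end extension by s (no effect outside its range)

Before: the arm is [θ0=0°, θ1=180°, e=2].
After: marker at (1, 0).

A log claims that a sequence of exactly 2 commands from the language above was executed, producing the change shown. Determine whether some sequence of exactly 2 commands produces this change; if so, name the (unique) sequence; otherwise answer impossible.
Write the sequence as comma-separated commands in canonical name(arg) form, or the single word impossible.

key: order matters: swapping extend(1) and extend(-1) lands elsewhere
begin: [θ0=0°, θ1=180°, e=2]
1. extend(1) → [θ0=0°, θ1=180°, e=2]
2. extend(-1) → [θ0=0°, θ1=180°, e=1]
uniquely the one of 16 2-step routes that fits.

extend(1), extend(-1)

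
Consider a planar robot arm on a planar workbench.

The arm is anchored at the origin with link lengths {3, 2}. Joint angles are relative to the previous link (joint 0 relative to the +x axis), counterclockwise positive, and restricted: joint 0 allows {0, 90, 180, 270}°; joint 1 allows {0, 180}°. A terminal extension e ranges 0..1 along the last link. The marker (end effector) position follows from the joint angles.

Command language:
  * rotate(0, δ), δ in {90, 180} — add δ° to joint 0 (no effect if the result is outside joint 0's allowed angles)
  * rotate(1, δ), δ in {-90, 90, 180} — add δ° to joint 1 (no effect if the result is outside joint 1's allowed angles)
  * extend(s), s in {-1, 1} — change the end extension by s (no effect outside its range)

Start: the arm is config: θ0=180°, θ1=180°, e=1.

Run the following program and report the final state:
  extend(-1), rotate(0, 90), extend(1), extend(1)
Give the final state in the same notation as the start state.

begin: config: θ0=180°, θ1=180°, e=1
1. extend(-1) → config: θ0=180°, θ1=180°, e=0
2. rotate(0, 90) → config: θ0=270°, θ1=180°, e=0
3. extend(1) → config: θ0=270°, θ1=180°, e=1
4. extend(1) → config: θ0=270°, θ1=180°, e=1

config: θ0=270°, θ1=180°, e=1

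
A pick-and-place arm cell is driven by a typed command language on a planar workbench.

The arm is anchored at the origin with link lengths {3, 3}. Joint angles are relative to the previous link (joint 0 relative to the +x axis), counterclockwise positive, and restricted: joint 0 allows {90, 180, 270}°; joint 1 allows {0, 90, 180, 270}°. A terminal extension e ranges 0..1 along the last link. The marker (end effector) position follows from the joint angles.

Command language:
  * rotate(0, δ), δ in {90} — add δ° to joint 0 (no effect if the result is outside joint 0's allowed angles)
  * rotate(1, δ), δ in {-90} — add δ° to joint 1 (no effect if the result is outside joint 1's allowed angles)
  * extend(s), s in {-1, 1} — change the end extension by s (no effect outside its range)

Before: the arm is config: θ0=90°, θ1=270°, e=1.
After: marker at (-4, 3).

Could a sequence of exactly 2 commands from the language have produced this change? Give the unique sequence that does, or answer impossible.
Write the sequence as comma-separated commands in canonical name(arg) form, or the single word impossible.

initial: config: θ0=90°, θ1=270°, e=1
1. rotate(1, -90) → config: θ0=90°, θ1=180°, e=1
2. rotate(1, -90) → config: θ0=90°, θ1=90°, e=1
uniquely the one of 16 2-step routes that fits.

rotate(1, -90), rotate(1, -90)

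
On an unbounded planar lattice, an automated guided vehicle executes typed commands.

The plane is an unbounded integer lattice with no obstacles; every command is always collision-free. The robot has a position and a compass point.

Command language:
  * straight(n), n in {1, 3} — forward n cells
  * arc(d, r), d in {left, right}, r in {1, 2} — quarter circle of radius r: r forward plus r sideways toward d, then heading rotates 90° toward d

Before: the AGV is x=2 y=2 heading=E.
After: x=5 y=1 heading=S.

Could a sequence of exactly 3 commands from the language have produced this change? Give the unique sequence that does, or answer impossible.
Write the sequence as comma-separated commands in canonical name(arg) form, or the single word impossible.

straight(1), straight(1), arc(right, 1)

key: cell and facing (now S) both changed — the 3 commands mix motion and turning
initial: x=2 y=2 heading=E
step 1 (straight(1)): x=3 y=2 heading=E
step 2 (straight(1)): x=4 y=2 heading=E
step 3 (arc(right, 1)): x=5 y=1 heading=S
all 216 alternatives checked — unique.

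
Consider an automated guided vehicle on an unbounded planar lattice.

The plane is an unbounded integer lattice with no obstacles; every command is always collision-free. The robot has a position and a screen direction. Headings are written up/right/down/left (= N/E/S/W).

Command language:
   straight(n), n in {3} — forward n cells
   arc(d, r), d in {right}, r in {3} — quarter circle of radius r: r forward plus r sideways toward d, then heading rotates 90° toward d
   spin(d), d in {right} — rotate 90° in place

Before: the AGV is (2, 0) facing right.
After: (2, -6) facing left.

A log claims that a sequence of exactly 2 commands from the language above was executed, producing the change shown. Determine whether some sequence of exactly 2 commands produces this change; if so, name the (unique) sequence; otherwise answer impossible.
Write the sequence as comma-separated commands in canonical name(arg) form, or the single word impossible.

key: position moved to (2,-6) AND the heading swung to W — translation plus rotation needed
from: (2, 0) facing right
1. arc(right, 3) → (5, -3) facing down
2. arc(right, 3) → (2, -6) facing left
no other 2-command option fits: unique.

arc(right, 3), arc(right, 3)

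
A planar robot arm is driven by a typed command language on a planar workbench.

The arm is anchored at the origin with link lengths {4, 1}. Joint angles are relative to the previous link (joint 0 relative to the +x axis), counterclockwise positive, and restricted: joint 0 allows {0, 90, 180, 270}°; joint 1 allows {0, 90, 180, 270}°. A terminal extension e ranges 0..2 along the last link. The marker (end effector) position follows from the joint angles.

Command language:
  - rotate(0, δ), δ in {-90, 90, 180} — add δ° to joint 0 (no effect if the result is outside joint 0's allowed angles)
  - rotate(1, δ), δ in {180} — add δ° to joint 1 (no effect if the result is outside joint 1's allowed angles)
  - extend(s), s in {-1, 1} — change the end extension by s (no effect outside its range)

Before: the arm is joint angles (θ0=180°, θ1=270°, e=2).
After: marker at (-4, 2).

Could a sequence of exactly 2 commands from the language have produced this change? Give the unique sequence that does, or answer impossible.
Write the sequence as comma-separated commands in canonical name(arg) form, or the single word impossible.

extend(1), extend(-1)

key: running extend(-1) before extend(1) would end elsewhere — order is forced
initial: joint angles (θ0=180°, θ1=270°, e=2)
[1] after extend(1): joint angles (θ0=180°, θ1=270°, e=2)
[2] after extend(-1): joint angles (θ0=180°, θ1=270°, e=1)
no rival 2-sequence matches.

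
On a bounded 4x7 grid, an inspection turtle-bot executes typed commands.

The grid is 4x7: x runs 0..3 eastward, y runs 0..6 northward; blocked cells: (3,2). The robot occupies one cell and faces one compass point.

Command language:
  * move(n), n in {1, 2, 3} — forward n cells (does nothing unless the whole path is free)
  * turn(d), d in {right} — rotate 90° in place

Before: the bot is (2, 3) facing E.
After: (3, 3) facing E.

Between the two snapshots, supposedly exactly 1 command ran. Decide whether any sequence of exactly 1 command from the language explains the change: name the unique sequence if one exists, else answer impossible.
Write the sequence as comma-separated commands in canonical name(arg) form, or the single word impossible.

key: still facing E — the one step turns nothing
initial: (2, 3) facing E
step 1 (move(1)): (3, 3) facing E
no other 1-command option fits: unique.

move(1)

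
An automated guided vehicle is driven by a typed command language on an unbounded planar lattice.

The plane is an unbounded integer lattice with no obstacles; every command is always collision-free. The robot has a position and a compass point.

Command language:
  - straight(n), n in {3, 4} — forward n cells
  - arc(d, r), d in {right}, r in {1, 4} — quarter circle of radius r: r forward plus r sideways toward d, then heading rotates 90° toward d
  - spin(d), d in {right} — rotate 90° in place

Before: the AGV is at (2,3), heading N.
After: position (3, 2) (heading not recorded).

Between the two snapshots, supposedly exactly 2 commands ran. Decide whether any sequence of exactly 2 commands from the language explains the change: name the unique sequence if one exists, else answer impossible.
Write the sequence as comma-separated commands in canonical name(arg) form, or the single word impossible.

key: order matters: swapping spin(right) and arc(right, 1) lands elsewhere
begin: at (2,3), heading N
step 1 (spin(right)): at (2,3), heading E
step 2 (arc(right, 1)): at (3,2), heading S
all 25 alternatives checked — unique.

spin(right), arc(right, 1)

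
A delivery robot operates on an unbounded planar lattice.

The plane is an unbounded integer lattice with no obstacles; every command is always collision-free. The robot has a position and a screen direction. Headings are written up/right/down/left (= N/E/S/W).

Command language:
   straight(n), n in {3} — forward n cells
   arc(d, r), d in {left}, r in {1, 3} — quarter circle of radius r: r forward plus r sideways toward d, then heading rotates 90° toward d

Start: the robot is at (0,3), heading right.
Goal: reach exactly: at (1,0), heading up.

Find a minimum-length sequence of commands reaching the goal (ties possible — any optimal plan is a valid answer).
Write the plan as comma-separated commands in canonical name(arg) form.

initial: at (0,3), heading right
1. arc(left, 1) → at (1,4), heading up
2. arc(left, 1) → at (0,5), heading left
3. arc(left, 3) → at (-3,2), heading down
4. arc(left, 3) → at (0,-1), heading right
5. arc(left, 1) → at (1,0), heading up
minimal: 5 command(s), checked below 5.

arc(left, 1), arc(left, 1), arc(left, 3), arc(left, 3), arc(left, 1)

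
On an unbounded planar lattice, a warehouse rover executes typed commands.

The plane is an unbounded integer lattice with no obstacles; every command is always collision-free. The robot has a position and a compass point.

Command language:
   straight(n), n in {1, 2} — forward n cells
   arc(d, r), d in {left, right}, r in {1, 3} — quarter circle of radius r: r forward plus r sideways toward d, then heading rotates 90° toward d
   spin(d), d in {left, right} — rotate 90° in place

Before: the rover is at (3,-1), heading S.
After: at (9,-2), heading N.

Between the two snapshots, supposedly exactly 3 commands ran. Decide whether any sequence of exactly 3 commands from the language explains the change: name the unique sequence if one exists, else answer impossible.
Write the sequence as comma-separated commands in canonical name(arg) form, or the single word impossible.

straight(1), arc(left, 3), arc(left, 3)

key: cell and facing (now N) both changed — the 3 commands mix motion and turning
begin: at (3,-1), heading S
t=1 straight(1) ⇒ at (3,-2), heading S
t=2 arc(left, 3) ⇒ at (6,-5), heading E
t=3 arc(left, 3) ⇒ at (9,-2), heading N
no rival 3-sequence matches.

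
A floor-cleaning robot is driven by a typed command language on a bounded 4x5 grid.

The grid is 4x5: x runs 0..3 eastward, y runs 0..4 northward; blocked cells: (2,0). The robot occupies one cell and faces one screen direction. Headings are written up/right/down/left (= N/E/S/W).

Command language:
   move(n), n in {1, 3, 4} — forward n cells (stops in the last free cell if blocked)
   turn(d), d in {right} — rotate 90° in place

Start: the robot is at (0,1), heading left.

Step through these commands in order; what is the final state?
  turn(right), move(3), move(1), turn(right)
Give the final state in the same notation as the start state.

t0: at (0,1), heading left
t=1 turn(right) ⇒ at (0,1), heading up
t=2 move(3) ⇒ at (0,4), heading up
t=3 move(1) ⇒ at (0,4), heading up
t=4 turn(right) ⇒ at (0,4), heading right

at (0,4), heading right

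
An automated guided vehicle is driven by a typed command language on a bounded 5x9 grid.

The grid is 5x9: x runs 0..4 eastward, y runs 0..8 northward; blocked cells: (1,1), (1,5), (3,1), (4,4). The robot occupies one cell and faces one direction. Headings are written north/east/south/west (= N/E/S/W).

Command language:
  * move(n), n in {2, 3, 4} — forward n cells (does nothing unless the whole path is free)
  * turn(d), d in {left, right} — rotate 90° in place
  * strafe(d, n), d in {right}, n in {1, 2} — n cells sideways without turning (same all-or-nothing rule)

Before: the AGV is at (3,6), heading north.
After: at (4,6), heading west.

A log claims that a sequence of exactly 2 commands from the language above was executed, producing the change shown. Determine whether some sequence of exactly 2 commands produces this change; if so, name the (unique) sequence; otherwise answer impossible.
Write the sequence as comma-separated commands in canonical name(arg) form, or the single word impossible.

key: order matters: swapping strafe(right, 1) and turn(left) lands elsewhere
t0: at (3,6), heading north
1. strafe(right, 1) → at (4,6), heading north
2. turn(left) → at (4,6), heading west
no rival 2-sequence matches.

strafe(right, 1), turn(left)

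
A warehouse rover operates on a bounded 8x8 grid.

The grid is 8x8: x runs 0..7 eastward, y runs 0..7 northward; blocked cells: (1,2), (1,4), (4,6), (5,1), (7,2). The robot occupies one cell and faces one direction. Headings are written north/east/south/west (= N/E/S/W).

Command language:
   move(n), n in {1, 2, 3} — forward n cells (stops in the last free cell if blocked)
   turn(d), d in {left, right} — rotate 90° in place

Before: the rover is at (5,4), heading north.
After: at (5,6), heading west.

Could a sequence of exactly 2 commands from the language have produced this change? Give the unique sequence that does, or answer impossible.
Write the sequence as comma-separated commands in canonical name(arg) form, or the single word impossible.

move(2), turn(left)

key: position moved to (5,6) AND the heading swung to W — translation plus rotation needed
t0: at (5,4), heading north
t=1 move(2) ⇒ at (5,6), heading north
t=2 turn(left) ⇒ at (5,6), heading west
all 25 alternatives checked — unique.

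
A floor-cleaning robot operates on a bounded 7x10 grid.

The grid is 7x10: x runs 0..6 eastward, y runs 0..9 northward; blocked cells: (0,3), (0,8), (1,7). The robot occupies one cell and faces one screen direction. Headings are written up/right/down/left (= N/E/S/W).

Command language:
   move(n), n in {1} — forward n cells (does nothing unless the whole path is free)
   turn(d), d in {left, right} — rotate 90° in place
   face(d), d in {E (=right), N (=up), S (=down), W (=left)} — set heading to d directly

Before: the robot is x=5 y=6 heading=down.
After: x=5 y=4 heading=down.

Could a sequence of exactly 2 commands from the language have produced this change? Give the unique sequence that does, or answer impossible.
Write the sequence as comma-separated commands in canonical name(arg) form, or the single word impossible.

key: still facing S at the end — nothing in the sequence rotates
start: x=5 y=6 heading=down
step 1 (move(1)): x=5 y=5 heading=down
step 2 (move(1)): x=5 y=4 heading=down
uniquely the one of 49 2-step routes that fits.

move(1), move(1)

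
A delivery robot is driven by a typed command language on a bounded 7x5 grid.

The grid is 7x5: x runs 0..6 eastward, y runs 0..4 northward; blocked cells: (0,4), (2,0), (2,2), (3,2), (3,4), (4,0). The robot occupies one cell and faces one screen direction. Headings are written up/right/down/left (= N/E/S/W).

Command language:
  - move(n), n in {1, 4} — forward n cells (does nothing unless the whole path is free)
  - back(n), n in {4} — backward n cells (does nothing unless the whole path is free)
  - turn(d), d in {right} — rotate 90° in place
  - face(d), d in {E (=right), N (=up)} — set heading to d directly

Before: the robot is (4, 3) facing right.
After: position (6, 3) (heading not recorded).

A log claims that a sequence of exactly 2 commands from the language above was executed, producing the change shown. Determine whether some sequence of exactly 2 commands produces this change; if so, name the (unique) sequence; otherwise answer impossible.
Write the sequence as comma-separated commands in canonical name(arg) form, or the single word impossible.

t0: (4, 3) facing right
t=1 move(1) ⇒ (5, 3) facing right
t=2 move(1) ⇒ (6, 3) facing right
uniquely the one of 36 2-step routes that fits.

move(1), move(1)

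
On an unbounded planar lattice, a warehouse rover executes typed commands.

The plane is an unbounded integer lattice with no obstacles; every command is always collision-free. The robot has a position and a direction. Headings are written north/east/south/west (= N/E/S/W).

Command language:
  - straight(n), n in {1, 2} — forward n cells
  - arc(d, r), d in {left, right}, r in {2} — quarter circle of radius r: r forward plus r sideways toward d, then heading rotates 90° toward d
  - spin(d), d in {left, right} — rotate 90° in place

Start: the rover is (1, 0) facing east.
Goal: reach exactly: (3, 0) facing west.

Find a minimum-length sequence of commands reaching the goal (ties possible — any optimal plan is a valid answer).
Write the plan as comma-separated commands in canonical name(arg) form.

start: (1, 0) facing east
step 1 (straight(2)): (3, 0) facing east
step 2 (spin(right)): (3, 0) facing south
step 3 (spin(right)): (3, 0) facing west
shorter routes all fall short; 3 is best.

straight(2), spin(right), spin(right)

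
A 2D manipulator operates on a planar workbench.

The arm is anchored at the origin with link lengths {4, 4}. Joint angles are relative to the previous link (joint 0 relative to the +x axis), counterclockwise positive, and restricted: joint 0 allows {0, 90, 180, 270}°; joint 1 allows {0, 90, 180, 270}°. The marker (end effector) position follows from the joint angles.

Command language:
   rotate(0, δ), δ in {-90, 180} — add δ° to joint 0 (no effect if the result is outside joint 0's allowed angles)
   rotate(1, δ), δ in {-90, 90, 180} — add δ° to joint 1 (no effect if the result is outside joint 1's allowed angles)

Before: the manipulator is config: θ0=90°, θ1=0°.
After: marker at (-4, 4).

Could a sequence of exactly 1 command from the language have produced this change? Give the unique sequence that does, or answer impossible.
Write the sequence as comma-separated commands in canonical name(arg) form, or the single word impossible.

t0: config: θ0=90°, θ1=0°
[1] after rotate(1, 90): config: θ0=90°, θ1=90°
all 5 alternatives checked — unique.

rotate(1, 90)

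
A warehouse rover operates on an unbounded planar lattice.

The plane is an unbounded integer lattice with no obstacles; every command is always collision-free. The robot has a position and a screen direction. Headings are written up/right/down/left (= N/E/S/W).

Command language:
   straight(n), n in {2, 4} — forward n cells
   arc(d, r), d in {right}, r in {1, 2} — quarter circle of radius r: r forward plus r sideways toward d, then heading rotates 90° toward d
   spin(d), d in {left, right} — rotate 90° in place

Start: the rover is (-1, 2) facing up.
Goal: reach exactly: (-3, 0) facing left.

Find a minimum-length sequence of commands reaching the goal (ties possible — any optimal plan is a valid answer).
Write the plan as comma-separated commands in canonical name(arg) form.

begin: (-1, 2) facing up
step 1 (spin(left)): (-1, 2) facing left
step 2 (spin(left)): (-1, 2) facing down
step 3 (arc(right, 2)): (-3, 0) facing left
shorter routes all fall short; 3 is best.

spin(left), spin(left), arc(right, 2)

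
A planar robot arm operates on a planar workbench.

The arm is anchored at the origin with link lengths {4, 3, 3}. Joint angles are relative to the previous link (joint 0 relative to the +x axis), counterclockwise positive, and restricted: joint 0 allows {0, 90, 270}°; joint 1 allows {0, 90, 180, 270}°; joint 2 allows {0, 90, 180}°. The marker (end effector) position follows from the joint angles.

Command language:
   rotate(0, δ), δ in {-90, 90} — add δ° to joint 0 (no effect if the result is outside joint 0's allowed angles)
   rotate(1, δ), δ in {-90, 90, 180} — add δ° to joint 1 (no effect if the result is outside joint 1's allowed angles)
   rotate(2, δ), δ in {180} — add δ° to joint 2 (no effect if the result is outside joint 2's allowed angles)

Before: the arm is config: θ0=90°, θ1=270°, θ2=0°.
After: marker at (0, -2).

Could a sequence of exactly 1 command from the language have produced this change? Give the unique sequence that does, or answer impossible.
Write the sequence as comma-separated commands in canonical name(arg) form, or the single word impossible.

rotate(1, -90)

begin: config: θ0=90°, θ1=270°, θ2=0°
1. rotate(1, -90) → config: θ0=90°, θ1=180°, θ2=0°
uniquely the one of 6 1-step routes that fits.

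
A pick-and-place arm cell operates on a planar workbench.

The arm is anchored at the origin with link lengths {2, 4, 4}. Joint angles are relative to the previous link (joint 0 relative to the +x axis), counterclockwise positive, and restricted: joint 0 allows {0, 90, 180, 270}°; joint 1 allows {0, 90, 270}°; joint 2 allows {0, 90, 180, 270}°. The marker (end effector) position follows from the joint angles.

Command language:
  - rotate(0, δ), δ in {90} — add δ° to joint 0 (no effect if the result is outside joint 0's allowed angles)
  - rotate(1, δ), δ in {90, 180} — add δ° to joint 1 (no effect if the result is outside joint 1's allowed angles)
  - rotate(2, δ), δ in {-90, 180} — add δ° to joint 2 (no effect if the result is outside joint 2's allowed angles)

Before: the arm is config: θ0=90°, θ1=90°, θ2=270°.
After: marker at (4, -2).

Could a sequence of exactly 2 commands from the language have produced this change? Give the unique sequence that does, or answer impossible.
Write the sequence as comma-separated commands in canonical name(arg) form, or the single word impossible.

key: running rotate(1, 180) before rotate(1, 90) would end elsewhere — order is forced
begin: config: θ0=90°, θ1=90°, θ2=270°
t=1 rotate(1, 90) ⇒ config: θ0=90°, θ1=90°, θ2=270°
t=2 rotate(1, 180) ⇒ config: θ0=90°, θ1=270°, θ2=270°
no other 2-command option fits: unique.

rotate(1, 90), rotate(1, 180)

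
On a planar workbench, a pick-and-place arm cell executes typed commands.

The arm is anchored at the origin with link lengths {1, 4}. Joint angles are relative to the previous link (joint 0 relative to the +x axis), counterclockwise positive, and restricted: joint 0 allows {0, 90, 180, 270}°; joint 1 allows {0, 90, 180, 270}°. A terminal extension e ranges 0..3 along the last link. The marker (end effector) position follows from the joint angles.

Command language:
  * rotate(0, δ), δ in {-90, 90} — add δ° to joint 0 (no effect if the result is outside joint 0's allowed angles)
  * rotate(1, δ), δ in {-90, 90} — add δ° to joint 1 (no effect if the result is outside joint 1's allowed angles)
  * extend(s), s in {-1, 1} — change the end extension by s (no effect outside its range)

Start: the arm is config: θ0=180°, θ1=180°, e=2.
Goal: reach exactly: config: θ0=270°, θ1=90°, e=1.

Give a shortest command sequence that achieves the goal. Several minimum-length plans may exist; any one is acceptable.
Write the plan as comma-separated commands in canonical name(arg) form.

rotate(0, 90), extend(-1), rotate(1, -90)

from: config: θ0=180°, θ1=180°, e=2
[1] after rotate(0, 90): config: θ0=270°, θ1=180°, e=2
[2] after extend(-1): config: θ0=270°, θ1=180°, e=1
[3] after rotate(1, -90): config: θ0=270°, θ1=90°, e=1
no 2-step plan works, so 3 is optimal.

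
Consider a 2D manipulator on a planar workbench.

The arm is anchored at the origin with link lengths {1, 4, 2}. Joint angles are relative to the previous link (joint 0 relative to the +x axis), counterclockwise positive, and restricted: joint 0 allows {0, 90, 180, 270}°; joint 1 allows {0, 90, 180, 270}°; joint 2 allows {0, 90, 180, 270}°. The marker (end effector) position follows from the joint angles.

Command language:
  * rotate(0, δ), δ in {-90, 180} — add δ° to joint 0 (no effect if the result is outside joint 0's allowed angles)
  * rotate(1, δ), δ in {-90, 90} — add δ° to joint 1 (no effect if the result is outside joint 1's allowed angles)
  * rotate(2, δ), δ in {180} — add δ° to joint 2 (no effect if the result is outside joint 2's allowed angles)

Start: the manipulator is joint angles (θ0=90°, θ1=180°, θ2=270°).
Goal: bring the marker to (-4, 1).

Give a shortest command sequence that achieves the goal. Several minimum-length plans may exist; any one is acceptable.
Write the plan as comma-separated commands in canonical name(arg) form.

start: joint angles (θ0=90°, θ1=180°, θ2=270°)
1. rotate(1, 90) → joint angles (θ0=90°, θ1=270°, θ2=270°)
2. rotate(0, 180) → joint angles (θ0=270°, θ1=270°, θ2=270°)
shorter routes all fall short; 2 is best.

rotate(1, 90), rotate(0, 180)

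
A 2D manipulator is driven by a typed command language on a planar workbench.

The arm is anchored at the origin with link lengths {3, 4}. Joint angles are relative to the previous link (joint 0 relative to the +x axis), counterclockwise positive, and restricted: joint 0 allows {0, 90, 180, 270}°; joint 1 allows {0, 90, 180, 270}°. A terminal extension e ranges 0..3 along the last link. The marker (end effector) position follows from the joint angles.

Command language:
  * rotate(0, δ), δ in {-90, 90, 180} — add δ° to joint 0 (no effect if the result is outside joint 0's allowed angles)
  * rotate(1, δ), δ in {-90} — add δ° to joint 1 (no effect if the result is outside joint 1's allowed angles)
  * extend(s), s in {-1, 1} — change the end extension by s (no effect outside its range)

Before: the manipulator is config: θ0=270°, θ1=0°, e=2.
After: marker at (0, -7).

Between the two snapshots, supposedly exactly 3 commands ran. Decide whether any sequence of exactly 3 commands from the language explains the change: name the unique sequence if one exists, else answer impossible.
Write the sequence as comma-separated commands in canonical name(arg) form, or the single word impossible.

extend(-1), extend(-1), extend(-1)

initial: config: θ0=270°, θ1=0°, e=2
1. extend(-1) → config: θ0=270°, θ1=0°, e=1
2. extend(-1) → config: θ0=270°, θ1=0°, e=0
3. extend(-1) → config: θ0=270°, θ1=0°, e=0
no rival 3-sequence matches.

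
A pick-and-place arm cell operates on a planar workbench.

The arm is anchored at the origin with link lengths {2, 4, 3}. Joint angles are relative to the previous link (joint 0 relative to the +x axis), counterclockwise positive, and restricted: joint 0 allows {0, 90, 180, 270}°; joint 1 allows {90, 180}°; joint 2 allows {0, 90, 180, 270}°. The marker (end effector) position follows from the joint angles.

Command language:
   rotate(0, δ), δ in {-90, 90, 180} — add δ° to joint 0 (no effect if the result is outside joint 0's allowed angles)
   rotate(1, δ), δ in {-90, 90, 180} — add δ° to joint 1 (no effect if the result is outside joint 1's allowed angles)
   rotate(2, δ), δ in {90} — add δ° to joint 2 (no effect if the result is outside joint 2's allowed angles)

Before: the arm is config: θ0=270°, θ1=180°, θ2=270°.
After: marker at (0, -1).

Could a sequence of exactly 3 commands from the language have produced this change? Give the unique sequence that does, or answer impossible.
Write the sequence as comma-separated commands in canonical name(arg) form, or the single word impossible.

rotate(2, 90), rotate(2, 90), rotate(2, 90)

begin: config: θ0=270°, θ1=180°, θ2=270°
step 1 (rotate(2, 90)): config: θ0=270°, θ1=180°, θ2=0°
step 2 (rotate(2, 90)): config: θ0=270°, θ1=180°, θ2=90°
step 3 (rotate(2, 90)): config: θ0=270°, θ1=180°, θ2=180°
no rival 3-sequence matches.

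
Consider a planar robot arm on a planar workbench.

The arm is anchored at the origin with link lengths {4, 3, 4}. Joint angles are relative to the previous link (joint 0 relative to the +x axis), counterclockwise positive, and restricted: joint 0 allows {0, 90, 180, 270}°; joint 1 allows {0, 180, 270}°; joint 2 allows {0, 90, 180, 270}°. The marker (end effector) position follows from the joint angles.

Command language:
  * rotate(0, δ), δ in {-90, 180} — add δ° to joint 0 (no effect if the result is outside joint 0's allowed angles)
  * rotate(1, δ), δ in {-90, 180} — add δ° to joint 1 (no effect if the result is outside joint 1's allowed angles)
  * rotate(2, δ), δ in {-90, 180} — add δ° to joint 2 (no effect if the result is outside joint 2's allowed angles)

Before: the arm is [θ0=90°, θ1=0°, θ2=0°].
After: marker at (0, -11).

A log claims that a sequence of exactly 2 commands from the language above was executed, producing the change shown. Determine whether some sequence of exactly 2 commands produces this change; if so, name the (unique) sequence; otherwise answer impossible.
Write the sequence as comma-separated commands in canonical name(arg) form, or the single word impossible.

rotate(0, -90), rotate(0, -90)

initial: [θ0=90°, θ1=0°, θ2=0°]
step 1 (rotate(0, -90)): [θ0=0°, θ1=0°, θ2=0°]
step 2 (rotate(0, -90)): [θ0=270°, θ1=0°, θ2=0°]
no other 2-command option fits: unique.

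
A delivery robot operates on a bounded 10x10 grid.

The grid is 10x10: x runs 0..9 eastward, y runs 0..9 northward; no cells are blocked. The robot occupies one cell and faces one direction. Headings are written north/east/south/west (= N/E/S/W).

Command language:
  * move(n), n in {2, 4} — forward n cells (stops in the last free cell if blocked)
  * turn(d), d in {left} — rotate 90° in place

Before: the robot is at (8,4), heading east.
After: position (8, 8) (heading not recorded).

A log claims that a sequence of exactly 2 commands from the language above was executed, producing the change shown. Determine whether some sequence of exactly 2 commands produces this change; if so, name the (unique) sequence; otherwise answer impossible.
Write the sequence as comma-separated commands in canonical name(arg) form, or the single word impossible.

turn(left), move(4)

key: running move(4) before turn(left) would end elsewhere — order is forced
t0: at (8,4), heading east
step 1 (turn(left)): at (8,4), heading north
step 2 (move(4)): at (8,8), heading north
uniquely the one of 9 2-step routes that fits.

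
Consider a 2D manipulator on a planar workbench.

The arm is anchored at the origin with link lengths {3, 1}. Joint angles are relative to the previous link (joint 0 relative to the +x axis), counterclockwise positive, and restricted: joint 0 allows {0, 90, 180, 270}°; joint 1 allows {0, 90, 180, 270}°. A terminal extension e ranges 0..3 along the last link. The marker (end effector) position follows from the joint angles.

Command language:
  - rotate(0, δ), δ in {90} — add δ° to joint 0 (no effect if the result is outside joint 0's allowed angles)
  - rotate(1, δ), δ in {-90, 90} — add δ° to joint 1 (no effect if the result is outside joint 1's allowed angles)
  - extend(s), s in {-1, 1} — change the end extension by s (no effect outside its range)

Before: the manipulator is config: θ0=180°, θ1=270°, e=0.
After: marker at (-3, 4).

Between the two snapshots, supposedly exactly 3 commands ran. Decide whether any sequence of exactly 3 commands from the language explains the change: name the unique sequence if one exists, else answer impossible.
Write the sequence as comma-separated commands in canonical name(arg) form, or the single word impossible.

extend(1), extend(1), extend(1)

start: config: θ0=180°, θ1=270°, e=0
step 1 (extend(1)): config: θ0=180°, θ1=270°, e=1
step 2 (extend(1)): config: θ0=180°, θ1=270°, e=2
step 3 (extend(1)): config: θ0=180°, θ1=270°, e=3
no other 3-command option fits: unique.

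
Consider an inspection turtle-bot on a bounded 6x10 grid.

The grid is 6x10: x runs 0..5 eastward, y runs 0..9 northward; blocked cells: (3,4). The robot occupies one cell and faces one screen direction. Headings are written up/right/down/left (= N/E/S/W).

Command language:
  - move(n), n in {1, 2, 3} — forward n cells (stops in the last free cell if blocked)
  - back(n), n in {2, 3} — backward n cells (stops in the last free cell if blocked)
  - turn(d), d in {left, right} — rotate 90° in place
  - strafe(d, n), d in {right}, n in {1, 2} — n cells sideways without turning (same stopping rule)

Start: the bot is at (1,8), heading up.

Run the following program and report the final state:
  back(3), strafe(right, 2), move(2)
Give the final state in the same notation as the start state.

begin: at (1,8), heading up
t=1 back(3) ⇒ at (1,5), heading up
t=2 strafe(right, 2) ⇒ at (3,5), heading up
t=3 move(2) ⇒ at (3,7), heading up

at (3,7), heading up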